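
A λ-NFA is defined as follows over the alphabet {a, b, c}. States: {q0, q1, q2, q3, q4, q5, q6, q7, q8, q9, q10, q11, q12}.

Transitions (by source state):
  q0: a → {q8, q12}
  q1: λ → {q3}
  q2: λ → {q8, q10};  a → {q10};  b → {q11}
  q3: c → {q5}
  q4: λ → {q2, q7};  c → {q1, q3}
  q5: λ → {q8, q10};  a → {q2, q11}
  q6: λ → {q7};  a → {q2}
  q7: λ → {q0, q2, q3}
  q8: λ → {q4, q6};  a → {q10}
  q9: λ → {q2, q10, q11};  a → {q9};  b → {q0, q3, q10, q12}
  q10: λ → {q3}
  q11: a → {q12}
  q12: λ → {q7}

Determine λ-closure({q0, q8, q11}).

Start with {q0, q8, q11}.
From q8 via λ: add q4, q6.
From q4 via λ: add q2, q7.
From q2 via λ: add q10.
From q7 via λ: add q3.
No new states can be added; the closed set is {q0, q2, q3, q4, q6, q7, q8, q10, q11}.

{q0, q2, q3, q4, q6, q7, q8, q10, q11}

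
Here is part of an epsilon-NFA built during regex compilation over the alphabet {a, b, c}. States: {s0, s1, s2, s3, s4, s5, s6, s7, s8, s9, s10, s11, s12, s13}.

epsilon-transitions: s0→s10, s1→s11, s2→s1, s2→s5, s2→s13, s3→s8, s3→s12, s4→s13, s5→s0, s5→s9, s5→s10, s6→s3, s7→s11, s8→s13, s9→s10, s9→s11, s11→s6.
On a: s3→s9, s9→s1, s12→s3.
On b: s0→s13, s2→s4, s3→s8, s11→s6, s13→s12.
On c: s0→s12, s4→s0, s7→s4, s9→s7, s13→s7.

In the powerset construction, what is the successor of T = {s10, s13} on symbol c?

{s3, s6, s7, s8, s11, s12, s13}

s13 on c → {s7}.
No c-transition from s10.
Union after reading c: {s7}.
Now take the epsilon-closure:
From s7 via epsilon: add s11.
From s11 via epsilon: add s6.
From s6 via epsilon: add s3.
From s3 via epsilon: add s8, s12.
From s8 via epsilon: add s13.
No new states can be added; the closed set is {s3, s6, s7, s8, s11, s12, s13}.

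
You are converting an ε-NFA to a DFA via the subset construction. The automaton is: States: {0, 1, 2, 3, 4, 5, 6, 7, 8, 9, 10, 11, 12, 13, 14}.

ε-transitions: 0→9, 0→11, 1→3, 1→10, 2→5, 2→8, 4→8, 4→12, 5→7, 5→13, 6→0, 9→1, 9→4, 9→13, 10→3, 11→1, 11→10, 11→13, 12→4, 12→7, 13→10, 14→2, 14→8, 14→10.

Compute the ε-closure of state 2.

Start with {2}.
From 2 via ε: add 5, 8.
From 5 via ε: add 7, 13.
From 13 via ε: add 10.
From 10 via ε: add 3.
No new states can be added; the closed set is {2, 3, 5, 7, 8, 10, 13}.

{2, 3, 5, 7, 8, 10, 13}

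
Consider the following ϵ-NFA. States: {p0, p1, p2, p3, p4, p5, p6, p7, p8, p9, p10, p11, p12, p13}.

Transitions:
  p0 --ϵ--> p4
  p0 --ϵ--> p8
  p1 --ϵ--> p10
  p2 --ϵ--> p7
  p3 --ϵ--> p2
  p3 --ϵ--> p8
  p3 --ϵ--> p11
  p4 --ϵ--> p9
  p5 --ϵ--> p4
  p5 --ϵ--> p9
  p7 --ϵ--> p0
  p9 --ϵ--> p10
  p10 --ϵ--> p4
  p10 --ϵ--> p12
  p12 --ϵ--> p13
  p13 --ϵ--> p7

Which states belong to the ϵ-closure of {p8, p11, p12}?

Start with {p8, p11, p12}.
From p12 via ϵ: add p13.
From p13 via ϵ: add p7.
From p7 via ϵ: add p0.
From p0 via ϵ: add p4.
From p4 via ϵ: add p9.
From p9 via ϵ: add p10.
No new states can be added; the closed set is {p0, p4, p7, p8, p9, p10, p11, p12, p13}.

{p0, p4, p7, p8, p9, p10, p11, p12, p13}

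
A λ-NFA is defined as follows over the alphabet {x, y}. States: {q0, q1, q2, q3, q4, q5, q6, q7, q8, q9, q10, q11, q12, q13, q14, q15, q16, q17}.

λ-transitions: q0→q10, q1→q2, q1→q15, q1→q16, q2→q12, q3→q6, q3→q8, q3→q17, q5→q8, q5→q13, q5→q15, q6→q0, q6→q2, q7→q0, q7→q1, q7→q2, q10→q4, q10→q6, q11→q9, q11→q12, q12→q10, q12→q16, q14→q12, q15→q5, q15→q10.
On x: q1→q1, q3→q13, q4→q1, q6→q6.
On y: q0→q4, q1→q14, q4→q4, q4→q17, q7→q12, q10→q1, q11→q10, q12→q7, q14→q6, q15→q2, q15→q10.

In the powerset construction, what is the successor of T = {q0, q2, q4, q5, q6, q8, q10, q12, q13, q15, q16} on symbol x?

{q0, q1, q2, q4, q5, q6, q8, q10, q12, q13, q15, q16}

q4 on x → {q1}.
q6 on x → {q6}.
No x-transition from q0, q2, q5, q8, q10, q12, q13, q15, q16.
Union after reading x: {q1, q6}.
Now take the λ-closure:
From q1 via λ: add q2, q15, q16.
From q6 via λ: add q0.
From q0 via λ: add q10.
From q2 via λ: add q12.
From q15 via λ: add q5.
From q5 via λ: add q8, q13.
From q10 via λ: add q4.
No new states can be added; the closed set is {q0, q1, q2, q4, q5, q6, q8, q10, q12, q13, q15, q16}.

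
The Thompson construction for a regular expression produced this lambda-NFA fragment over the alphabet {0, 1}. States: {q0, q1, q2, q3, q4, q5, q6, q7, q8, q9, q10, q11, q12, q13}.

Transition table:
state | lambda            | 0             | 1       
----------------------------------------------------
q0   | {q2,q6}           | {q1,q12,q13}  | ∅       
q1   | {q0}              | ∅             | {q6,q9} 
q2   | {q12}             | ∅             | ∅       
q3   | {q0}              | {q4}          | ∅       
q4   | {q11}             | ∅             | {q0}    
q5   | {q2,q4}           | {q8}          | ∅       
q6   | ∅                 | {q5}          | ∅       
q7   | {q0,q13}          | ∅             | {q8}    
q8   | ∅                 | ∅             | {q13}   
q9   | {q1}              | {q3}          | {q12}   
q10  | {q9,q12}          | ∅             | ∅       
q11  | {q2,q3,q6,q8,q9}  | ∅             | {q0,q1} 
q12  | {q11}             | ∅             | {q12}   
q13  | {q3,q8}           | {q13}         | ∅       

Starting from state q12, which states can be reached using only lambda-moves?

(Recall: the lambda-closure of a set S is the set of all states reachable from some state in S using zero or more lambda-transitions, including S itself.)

{q0, q1, q2, q3, q6, q8, q9, q11, q12}

Start with {q12}.
From q12 via lambda: add q11.
From q11 via lambda: add q2, q3, q6, q8, q9.
From q3 via lambda: add q0.
From q9 via lambda: add q1.
No new states can be added; the closed set is {q0, q1, q2, q3, q6, q8, q9, q11, q12}.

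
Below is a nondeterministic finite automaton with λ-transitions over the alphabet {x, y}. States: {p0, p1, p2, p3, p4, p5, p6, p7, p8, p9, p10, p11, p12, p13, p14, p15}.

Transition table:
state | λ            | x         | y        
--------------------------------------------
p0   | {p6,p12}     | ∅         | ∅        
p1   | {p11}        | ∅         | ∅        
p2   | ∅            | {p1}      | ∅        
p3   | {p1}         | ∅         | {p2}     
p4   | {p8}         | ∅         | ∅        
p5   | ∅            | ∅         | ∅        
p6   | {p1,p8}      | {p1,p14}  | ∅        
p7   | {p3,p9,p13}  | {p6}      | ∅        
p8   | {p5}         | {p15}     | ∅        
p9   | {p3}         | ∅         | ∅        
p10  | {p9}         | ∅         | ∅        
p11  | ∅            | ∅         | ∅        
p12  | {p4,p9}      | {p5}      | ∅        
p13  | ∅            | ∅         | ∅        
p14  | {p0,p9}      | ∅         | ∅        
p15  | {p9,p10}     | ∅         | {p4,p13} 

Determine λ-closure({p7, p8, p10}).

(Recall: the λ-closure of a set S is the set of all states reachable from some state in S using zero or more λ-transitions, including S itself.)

Start with {p7, p8, p10}.
From p7 via λ: add p3, p9, p13.
From p8 via λ: add p5.
From p3 via λ: add p1.
From p1 via λ: add p11.
No new states can be added; the closed set is {p1, p3, p5, p7, p8, p9, p10, p11, p13}.

{p1, p3, p5, p7, p8, p9, p10, p11, p13}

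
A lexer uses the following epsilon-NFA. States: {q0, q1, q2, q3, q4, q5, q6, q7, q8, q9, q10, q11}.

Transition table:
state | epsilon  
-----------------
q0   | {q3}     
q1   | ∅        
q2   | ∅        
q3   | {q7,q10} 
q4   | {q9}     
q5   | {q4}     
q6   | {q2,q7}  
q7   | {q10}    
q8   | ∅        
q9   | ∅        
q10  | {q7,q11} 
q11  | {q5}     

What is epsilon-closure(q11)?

Start with {q11}.
From q11 via epsilon: add q5.
From q5 via epsilon: add q4.
From q4 via epsilon: add q9.
No new states can be added; the closed set is {q4, q5, q9, q11}.

{q4, q5, q9, q11}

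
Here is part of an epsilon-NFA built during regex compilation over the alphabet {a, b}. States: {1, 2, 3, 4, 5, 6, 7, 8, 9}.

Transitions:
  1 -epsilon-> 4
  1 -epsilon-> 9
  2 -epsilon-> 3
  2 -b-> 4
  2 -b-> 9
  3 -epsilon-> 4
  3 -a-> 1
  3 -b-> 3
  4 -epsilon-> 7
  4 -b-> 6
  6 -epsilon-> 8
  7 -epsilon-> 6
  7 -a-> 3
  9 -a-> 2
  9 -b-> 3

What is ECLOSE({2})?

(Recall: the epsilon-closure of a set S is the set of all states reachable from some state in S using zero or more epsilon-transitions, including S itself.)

{2, 3, 4, 6, 7, 8}

Start with {2}.
From 2 via epsilon: add 3.
From 3 via epsilon: add 4.
From 4 via epsilon: add 7.
From 7 via epsilon: add 6.
From 6 via epsilon: add 8.
No new states can be added; the closed set is {2, 3, 4, 6, 7, 8}.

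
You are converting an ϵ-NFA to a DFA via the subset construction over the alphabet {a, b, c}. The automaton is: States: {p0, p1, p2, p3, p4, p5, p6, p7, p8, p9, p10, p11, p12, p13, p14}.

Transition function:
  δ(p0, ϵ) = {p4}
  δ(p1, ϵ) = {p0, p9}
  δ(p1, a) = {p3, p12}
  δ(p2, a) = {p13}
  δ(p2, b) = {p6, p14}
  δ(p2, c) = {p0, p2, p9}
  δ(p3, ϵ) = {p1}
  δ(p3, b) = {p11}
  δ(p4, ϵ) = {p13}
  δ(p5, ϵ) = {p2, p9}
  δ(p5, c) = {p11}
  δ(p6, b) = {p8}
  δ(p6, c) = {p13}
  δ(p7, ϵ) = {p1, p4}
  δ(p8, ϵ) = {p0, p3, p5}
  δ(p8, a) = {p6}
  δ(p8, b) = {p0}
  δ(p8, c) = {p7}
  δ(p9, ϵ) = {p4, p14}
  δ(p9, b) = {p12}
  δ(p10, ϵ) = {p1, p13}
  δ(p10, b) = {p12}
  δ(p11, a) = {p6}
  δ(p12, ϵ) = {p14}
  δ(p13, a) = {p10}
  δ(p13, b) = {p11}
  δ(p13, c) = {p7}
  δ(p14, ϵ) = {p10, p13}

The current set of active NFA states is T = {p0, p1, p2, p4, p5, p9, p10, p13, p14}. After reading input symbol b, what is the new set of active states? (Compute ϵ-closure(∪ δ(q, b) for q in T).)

{p0, p1, p4, p6, p9, p10, p11, p12, p13, p14}

p2 on b → {p6, p14}.
p9 on b → {p12}.
p10 on b → {p12}.
p13 on b → {p11}.
No b-transition from p0, p1, p4, p5, p14.
Union after reading b: {p6, p11, p12, p14}.
Now take the ϵ-closure:
From p14 via ϵ: add p10, p13.
From p10 via ϵ: add p1.
From p1 via ϵ: add p0, p9.
From p0 via ϵ: add p4.
No new states can be added; the closed set is {p0, p1, p4, p6, p9, p10, p11, p12, p13, p14}.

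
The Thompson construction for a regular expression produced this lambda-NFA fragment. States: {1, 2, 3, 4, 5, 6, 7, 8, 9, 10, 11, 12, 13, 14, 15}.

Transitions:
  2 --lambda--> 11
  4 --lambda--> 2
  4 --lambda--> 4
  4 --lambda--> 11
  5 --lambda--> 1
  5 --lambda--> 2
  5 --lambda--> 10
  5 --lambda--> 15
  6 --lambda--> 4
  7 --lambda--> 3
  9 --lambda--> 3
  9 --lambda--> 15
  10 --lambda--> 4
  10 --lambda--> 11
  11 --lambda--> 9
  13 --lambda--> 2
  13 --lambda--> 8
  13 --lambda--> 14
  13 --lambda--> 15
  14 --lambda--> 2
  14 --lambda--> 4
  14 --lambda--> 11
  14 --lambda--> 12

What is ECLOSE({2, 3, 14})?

{2, 3, 4, 9, 11, 12, 14, 15}

Start with {2, 3, 14}.
From 2 via lambda: add 11.
From 14 via lambda: add 4, 12.
From 11 via lambda: add 9.
From 9 via lambda: add 15.
No new states can be added; the closed set is {2, 3, 4, 9, 11, 12, 14, 15}.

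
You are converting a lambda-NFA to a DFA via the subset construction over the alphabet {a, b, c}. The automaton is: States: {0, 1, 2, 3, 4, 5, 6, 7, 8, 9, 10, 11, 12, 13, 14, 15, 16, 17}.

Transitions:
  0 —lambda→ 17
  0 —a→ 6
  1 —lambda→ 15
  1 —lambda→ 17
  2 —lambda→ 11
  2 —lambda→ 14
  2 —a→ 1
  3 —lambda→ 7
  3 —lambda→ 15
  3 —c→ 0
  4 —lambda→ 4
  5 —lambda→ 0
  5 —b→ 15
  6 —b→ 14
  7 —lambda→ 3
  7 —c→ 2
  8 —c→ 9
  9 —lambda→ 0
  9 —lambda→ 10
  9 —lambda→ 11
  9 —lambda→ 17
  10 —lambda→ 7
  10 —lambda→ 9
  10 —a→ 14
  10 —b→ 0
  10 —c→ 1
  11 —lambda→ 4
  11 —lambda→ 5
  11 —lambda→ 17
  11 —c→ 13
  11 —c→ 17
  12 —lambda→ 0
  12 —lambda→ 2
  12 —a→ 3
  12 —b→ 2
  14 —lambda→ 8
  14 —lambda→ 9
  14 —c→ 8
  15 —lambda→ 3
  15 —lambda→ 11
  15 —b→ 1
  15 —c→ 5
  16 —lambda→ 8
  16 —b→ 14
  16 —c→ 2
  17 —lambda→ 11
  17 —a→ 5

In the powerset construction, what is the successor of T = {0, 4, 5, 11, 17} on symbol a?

0 on a → {6}.
17 on a → {5}.
No a-transition from 4, 5, 11.
Union after reading a: {5, 6}.
Now take the lambda-closure:
From 5 via lambda: add 0.
From 0 via lambda: add 17.
From 17 via lambda: add 11.
From 11 via lambda: add 4.
No new states can be added; the closed set is {0, 4, 5, 6, 11, 17}.

{0, 4, 5, 6, 11, 17}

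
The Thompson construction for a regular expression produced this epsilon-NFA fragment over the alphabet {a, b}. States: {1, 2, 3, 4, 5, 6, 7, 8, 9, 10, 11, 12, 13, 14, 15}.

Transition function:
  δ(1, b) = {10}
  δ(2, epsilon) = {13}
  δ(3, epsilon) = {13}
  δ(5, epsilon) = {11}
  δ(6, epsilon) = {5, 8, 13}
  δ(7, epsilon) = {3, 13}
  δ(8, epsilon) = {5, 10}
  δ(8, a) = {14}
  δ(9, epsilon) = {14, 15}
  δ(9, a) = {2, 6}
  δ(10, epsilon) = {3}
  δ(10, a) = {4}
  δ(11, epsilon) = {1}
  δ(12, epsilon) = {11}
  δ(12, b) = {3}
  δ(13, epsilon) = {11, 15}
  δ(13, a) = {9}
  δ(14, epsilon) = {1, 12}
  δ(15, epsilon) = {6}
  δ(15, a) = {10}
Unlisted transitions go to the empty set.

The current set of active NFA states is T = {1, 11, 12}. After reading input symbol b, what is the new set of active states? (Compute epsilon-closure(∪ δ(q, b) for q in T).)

{1, 3, 5, 6, 8, 10, 11, 13, 15}

1 on b → {10}.
12 on b → {3}.
No b-transition from 11.
Union after reading b: {3, 10}.
Now take the epsilon-closure:
From 3 via epsilon: add 13.
From 13 via epsilon: add 11, 15.
From 11 via epsilon: add 1.
From 15 via epsilon: add 6.
From 6 via epsilon: add 5, 8.
No new states can be added; the closed set is {1, 3, 5, 6, 8, 10, 11, 13, 15}.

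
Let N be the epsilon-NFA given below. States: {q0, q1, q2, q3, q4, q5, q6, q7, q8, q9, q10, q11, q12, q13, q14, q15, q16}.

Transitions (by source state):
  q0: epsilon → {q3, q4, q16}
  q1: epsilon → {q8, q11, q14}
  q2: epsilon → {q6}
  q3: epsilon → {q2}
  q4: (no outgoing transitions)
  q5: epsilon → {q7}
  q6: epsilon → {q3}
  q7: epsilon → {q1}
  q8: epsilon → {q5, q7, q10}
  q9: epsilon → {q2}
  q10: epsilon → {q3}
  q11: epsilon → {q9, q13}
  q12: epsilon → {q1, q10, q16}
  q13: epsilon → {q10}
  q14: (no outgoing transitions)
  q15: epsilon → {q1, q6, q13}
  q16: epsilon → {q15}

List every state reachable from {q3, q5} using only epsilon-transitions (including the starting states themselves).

{q1, q2, q3, q5, q6, q7, q8, q9, q10, q11, q13, q14}

Start with {q3, q5}.
From q3 via epsilon: add q2.
From q5 via epsilon: add q7.
From q2 via epsilon: add q6.
From q7 via epsilon: add q1.
From q1 via epsilon: add q8, q11, q14.
From q8 via epsilon: add q10.
From q11 via epsilon: add q9, q13.
No new states can be added; the closed set is {q1, q2, q3, q5, q6, q7, q8, q9, q10, q11, q13, q14}.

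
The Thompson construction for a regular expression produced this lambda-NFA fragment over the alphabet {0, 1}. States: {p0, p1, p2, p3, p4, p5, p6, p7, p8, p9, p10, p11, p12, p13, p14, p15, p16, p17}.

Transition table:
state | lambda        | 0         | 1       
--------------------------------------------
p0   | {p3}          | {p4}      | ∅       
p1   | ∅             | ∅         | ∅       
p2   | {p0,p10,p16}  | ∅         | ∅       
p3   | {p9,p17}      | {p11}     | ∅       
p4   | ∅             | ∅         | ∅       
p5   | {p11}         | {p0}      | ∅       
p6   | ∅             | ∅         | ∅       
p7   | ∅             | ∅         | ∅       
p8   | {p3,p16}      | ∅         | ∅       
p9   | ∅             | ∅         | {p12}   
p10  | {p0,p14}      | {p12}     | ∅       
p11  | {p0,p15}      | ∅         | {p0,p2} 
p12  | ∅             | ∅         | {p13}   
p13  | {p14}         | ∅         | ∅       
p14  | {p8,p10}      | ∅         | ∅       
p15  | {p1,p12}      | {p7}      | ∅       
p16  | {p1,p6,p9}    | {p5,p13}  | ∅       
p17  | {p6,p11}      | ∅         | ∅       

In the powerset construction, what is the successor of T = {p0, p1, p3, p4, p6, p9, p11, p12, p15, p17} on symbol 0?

p0 on 0 → {p4}.
p3 on 0 → {p11}.
p15 on 0 → {p7}.
No 0-transition from p1, p4, p6, p9, p11, p12, p17.
Union after reading 0: {p4, p7, p11}.
Now take the lambda-closure:
From p11 via lambda: add p0, p15.
From p0 via lambda: add p3.
From p15 via lambda: add p1, p12.
From p3 via lambda: add p9, p17.
From p17 via lambda: add p6.
No new states can be added; the closed set is {p0, p1, p3, p4, p6, p7, p9, p11, p12, p15, p17}.

{p0, p1, p3, p4, p6, p7, p9, p11, p12, p15, p17}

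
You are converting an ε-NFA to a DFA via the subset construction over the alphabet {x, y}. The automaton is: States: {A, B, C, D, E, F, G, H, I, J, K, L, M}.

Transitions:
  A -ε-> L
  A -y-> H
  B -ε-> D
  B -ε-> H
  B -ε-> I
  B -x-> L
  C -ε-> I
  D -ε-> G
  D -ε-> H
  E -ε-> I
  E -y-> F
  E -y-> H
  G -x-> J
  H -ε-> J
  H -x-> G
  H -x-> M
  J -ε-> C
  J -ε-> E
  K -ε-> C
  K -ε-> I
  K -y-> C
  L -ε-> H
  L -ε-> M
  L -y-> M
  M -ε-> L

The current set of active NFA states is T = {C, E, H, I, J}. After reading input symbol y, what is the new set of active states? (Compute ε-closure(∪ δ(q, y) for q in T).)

{C, E, F, H, I, J}

E on y → {F, H}.
No y-transition from C, H, I, J.
Union after reading y: {F, H}.
Now take the ε-closure:
From H via ε: add J.
From J via ε: add C, E.
From C via ε: add I.
No new states can be added; the closed set is {C, E, F, H, I, J}.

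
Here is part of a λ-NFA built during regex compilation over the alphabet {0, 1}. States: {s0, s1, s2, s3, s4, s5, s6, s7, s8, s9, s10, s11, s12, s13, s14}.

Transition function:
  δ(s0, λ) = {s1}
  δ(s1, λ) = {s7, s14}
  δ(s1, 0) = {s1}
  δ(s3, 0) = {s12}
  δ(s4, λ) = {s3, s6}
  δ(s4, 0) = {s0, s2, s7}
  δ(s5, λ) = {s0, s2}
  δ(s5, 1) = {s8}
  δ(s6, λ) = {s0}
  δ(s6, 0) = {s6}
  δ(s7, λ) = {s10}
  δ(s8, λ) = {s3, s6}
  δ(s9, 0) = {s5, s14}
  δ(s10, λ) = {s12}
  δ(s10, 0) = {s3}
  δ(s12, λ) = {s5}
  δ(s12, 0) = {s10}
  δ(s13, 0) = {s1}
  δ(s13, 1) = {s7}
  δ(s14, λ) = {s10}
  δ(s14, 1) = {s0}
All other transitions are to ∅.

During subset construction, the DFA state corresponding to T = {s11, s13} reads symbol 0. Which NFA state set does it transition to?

{s0, s1, s2, s5, s7, s10, s12, s14}

s13 on 0 → {s1}.
No 0-transition from s11.
Union after reading 0: {s1}.
Now take the λ-closure:
From s1 via λ: add s7, s14.
From s7 via λ: add s10.
From s10 via λ: add s12.
From s12 via λ: add s5.
From s5 via λ: add s0, s2.
No new states can be added; the closed set is {s0, s1, s2, s5, s7, s10, s12, s14}.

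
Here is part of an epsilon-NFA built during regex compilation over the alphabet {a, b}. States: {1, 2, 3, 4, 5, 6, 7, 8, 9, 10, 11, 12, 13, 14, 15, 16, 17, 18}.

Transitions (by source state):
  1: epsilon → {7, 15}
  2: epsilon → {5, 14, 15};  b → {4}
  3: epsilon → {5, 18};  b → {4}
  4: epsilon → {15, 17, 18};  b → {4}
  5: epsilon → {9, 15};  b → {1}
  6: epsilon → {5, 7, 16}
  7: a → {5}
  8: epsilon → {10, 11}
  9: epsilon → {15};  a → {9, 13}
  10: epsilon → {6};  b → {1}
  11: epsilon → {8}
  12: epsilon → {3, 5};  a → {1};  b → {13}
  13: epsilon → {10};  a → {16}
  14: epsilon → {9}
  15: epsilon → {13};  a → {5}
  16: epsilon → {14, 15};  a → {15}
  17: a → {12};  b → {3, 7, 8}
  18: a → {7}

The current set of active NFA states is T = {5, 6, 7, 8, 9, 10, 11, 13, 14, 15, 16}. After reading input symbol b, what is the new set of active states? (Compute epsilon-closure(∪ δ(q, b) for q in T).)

5 on b → {1}.
10 on b → {1}.
No b-transition from 6, 7, 8, 9, 11, 13, 14, 15, 16.
Union after reading b: {1}.
Now take the epsilon-closure:
From 1 via epsilon: add 7, 15.
From 15 via epsilon: add 13.
From 13 via epsilon: add 10.
From 10 via epsilon: add 6.
From 6 via epsilon: add 5, 16.
From 5 via epsilon: add 9.
From 16 via epsilon: add 14.
No new states can be added; the closed set is {1, 5, 6, 7, 9, 10, 13, 14, 15, 16}.

{1, 5, 6, 7, 9, 10, 13, 14, 15, 16}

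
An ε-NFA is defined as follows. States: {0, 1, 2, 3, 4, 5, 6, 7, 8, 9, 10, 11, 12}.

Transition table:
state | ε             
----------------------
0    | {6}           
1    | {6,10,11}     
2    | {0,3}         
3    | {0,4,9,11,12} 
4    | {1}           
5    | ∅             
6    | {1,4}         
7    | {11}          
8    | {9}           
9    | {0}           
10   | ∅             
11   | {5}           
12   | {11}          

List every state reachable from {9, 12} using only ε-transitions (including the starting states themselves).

{0, 1, 4, 5, 6, 9, 10, 11, 12}

Start with {9, 12}.
From 9 via ε: add 0.
From 12 via ε: add 11.
From 0 via ε: add 6.
From 11 via ε: add 5.
From 6 via ε: add 1, 4.
From 1 via ε: add 10.
No new states can be added; the closed set is {0, 1, 4, 5, 6, 9, 10, 11, 12}.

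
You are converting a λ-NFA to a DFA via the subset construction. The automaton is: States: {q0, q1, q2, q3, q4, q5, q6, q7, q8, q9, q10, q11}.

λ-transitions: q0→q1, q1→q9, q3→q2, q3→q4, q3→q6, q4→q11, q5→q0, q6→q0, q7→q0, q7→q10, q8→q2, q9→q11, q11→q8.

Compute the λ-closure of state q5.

Start with {q5}.
From q5 via λ: add q0.
From q0 via λ: add q1.
From q1 via λ: add q9.
From q9 via λ: add q11.
From q11 via λ: add q8.
From q8 via λ: add q2.
No new states can be added; the closed set is {q0, q1, q2, q5, q8, q9, q11}.

{q0, q1, q2, q5, q8, q9, q11}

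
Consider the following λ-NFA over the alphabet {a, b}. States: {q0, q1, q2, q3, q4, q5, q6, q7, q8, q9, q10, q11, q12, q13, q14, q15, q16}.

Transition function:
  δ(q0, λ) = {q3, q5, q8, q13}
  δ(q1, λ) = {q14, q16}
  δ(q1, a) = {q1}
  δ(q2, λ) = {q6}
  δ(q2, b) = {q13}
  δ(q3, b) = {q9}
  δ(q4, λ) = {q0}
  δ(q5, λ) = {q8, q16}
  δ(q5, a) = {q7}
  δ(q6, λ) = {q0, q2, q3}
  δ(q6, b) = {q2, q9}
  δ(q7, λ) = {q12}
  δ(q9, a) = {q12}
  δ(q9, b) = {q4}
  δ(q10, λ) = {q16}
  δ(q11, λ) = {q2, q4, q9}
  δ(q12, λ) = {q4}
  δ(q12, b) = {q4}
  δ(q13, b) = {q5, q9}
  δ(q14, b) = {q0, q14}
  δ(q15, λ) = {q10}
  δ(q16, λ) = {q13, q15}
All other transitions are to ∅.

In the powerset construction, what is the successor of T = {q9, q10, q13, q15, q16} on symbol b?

q9 on b → {q4}.
q13 on b → {q5, q9}.
No b-transition from q10, q15, q16.
Union after reading b: {q4, q5, q9}.
Now take the λ-closure:
From q4 via λ: add q0.
From q5 via λ: add q8, q16.
From q0 via λ: add q3, q13.
From q16 via λ: add q15.
From q15 via λ: add q10.
No new states can be added; the closed set is {q0, q3, q4, q5, q8, q9, q10, q13, q15, q16}.

{q0, q3, q4, q5, q8, q9, q10, q13, q15, q16}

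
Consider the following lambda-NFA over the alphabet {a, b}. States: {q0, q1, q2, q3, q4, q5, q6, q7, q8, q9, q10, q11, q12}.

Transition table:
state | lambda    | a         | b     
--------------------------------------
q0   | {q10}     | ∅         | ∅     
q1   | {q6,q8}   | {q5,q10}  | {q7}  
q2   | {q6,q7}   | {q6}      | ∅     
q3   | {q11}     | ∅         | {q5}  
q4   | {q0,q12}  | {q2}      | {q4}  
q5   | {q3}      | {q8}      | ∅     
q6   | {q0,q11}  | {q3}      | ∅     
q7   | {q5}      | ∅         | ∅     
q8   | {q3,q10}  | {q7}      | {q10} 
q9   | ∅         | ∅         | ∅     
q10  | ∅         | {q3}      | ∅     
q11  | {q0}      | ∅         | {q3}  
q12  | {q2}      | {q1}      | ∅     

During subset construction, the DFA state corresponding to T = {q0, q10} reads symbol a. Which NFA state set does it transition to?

q10 on a → {q3}.
No a-transition from q0.
Union after reading a: {q3}.
Now take the lambda-closure:
From q3 via lambda: add q11.
From q11 via lambda: add q0.
From q0 via lambda: add q10.
No new states can be added; the closed set is {q0, q3, q10, q11}.

{q0, q3, q10, q11}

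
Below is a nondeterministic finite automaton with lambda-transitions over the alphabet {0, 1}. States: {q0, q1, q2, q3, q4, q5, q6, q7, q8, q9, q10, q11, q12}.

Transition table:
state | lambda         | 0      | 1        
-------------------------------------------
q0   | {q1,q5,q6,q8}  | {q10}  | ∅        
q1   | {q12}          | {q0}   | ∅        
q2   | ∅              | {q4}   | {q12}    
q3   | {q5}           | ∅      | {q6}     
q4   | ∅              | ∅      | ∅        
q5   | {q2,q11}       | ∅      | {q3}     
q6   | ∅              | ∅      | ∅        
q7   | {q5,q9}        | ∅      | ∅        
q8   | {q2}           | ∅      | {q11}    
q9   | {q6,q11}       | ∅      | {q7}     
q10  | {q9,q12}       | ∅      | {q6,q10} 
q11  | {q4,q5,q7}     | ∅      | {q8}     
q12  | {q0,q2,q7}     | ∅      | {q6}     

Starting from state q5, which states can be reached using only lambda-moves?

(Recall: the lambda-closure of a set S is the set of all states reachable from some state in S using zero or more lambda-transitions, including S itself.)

Start with {q5}.
From q5 via lambda: add q2, q11.
From q11 via lambda: add q4, q7.
From q7 via lambda: add q9.
From q9 via lambda: add q6.
No new states can be added; the closed set is {q2, q4, q5, q6, q7, q9, q11}.

{q2, q4, q5, q6, q7, q9, q11}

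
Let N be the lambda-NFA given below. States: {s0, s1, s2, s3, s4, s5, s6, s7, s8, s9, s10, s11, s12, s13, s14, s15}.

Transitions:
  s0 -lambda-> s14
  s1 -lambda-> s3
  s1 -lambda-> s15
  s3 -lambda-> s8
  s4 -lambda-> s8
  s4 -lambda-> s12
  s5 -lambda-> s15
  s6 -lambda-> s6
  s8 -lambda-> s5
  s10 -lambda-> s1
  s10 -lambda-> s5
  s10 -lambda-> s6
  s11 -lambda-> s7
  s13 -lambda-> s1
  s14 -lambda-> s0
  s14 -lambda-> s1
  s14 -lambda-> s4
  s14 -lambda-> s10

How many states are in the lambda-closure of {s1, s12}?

6

Start with {s1, s12}.
From s1 via lambda: add s3, s15.
From s3 via lambda: add s8.
From s8 via lambda: add s5.
lambda-closure = {s1, s3, s5, s8, s12, s15}, which has 6 states.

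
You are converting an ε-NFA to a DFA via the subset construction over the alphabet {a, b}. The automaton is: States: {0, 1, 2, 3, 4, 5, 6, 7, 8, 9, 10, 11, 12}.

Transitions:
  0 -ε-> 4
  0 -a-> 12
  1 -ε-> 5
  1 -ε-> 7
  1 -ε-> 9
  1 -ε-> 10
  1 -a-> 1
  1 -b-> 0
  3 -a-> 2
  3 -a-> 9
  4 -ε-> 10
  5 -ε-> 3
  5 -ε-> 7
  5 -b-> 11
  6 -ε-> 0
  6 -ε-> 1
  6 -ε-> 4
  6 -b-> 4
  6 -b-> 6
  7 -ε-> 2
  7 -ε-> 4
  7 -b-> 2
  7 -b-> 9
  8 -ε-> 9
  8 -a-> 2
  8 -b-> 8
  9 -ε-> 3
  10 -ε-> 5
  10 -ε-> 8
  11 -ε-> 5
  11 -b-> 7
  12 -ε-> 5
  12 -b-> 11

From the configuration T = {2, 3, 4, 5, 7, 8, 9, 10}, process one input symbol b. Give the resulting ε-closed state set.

{2, 3, 4, 5, 7, 8, 9, 10, 11}

5 on b → {11}.
7 on b → {2, 9}.
8 on b → {8}.
No b-transition from 2, 3, 4, 9, 10.
Union after reading b: {2, 8, 9, 11}.
Now take the ε-closure:
From 9 via ε: add 3.
From 11 via ε: add 5.
From 5 via ε: add 7.
From 7 via ε: add 4.
From 4 via ε: add 10.
No new states can be added; the closed set is {2, 3, 4, 5, 7, 8, 9, 10, 11}.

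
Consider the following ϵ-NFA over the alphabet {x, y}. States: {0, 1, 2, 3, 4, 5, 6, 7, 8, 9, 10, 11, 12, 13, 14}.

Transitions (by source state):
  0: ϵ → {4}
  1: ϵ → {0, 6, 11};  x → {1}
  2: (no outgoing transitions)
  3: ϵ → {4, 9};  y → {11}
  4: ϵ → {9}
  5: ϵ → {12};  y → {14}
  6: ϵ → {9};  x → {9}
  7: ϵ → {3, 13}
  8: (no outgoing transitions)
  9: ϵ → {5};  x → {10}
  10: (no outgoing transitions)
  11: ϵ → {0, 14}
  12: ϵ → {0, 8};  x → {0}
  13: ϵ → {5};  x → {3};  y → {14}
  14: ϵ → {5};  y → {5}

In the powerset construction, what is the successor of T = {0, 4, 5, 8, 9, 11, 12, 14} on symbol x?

9 on x → {10}.
12 on x → {0}.
No x-transition from 0, 4, 5, 8, 11, 14.
Union after reading x: {0, 10}.
Now take the ϵ-closure:
From 0 via ϵ: add 4.
From 4 via ϵ: add 9.
From 9 via ϵ: add 5.
From 5 via ϵ: add 12.
From 12 via ϵ: add 8.
No new states can be added; the closed set is {0, 4, 5, 8, 9, 10, 12}.

{0, 4, 5, 8, 9, 10, 12}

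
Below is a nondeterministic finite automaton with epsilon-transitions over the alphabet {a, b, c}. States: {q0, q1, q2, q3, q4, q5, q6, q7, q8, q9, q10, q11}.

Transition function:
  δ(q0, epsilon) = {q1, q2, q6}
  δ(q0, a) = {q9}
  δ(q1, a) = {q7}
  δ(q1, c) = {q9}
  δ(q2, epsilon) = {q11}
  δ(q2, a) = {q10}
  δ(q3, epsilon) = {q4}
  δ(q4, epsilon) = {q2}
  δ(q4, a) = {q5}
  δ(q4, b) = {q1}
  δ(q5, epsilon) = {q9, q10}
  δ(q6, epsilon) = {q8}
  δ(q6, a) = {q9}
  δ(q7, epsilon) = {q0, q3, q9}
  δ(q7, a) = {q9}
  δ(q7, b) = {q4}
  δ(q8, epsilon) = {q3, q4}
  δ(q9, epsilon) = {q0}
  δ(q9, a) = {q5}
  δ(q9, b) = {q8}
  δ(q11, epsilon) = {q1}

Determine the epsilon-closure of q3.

Start with {q3}.
From q3 via epsilon: add q4.
From q4 via epsilon: add q2.
From q2 via epsilon: add q11.
From q11 via epsilon: add q1.
No new states can be added; the closed set is {q1, q2, q3, q4, q11}.

{q1, q2, q3, q4, q11}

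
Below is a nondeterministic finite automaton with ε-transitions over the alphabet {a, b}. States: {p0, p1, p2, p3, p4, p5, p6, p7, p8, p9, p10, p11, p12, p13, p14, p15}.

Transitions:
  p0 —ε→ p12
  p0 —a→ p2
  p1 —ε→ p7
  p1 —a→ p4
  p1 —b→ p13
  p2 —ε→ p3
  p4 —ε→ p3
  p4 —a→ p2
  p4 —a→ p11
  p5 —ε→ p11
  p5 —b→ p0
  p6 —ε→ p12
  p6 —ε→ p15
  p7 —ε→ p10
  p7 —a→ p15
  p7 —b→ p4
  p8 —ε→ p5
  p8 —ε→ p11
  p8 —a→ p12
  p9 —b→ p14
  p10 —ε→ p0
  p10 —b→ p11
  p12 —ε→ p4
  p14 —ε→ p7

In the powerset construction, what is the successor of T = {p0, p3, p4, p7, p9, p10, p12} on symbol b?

p7 on b → {p4}.
p9 on b → {p14}.
p10 on b → {p11}.
No b-transition from p0, p3, p4, p12.
Union after reading b: {p4, p11, p14}.
Now take the ε-closure:
From p4 via ε: add p3.
From p14 via ε: add p7.
From p7 via ε: add p10.
From p10 via ε: add p0.
From p0 via ε: add p12.
No new states can be added; the closed set is {p0, p3, p4, p7, p10, p11, p12, p14}.

{p0, p3, p4, p7, p10, p11, p12, p14}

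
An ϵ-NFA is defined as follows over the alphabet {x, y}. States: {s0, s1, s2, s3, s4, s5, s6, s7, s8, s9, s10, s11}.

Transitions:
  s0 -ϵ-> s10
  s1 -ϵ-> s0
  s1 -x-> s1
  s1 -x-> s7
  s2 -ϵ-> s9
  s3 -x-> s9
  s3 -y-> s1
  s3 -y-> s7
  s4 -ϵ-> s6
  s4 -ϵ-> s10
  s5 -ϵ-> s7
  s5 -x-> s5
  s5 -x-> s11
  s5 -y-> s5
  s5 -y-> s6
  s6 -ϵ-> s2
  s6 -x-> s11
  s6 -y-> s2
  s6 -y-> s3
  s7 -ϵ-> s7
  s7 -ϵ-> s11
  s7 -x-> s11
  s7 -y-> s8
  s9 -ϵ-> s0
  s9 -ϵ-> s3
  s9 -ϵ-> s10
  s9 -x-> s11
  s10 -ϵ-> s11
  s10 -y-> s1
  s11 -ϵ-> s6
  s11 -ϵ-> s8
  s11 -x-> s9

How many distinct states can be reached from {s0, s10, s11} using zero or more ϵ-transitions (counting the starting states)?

8

Start with {s0, s10, s11}.
From s11 via ϵ: add s6, s8.
From s6 via ϵ: add s2.
From s2 via ϵ: add s9.
From s9 via ϵ: add s3.
ϵ-closure = {s0, s2, s3, s6, s8, s9, s10, s11}, which has 8 states.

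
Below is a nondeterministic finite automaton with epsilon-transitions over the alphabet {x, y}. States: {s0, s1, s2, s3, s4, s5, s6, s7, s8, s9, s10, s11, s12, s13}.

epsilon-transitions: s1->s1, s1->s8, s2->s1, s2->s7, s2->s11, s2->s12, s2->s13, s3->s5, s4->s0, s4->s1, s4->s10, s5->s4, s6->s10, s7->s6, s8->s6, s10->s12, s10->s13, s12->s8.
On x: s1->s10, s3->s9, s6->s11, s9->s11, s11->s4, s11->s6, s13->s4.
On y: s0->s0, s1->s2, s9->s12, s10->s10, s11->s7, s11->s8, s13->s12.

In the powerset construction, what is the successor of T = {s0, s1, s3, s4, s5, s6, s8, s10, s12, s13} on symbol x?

{s0, s1, s4, s6, s8, s9, s10, s11, s12, s13}

s1 on x → {s10}.
s3 on x → {s9}.
s6 on x → {s11}.
s13 on x → {s4}.
No x-transition from s0, s4, s5, s8, s10, s12.
Union after reading x: {s4, s9, s10, s11}.
Now take the epsilon-closure:
From s4 via epsilon: add s0, s1.
From s10 via epsilon: add s12, s13.
From s1 via epsilon: add s8.
From s8 via epsilon: add s6.
No new states can be added; the closed set is {s0, s1, s4, s6, s8, s9, s10, s11, s12, s13}.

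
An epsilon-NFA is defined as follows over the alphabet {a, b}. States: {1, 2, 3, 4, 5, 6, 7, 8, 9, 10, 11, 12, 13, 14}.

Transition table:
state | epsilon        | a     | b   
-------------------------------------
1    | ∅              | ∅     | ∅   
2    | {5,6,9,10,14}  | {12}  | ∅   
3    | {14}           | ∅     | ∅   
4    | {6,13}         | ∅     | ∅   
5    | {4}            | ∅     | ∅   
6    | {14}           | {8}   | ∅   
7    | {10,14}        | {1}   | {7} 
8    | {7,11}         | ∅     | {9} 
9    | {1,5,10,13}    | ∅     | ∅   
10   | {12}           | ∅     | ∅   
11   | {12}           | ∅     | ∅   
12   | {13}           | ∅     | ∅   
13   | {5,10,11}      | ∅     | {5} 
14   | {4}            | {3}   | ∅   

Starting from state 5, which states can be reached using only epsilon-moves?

{4, 5, 6, 10, 11, 12, 13, 14}

Start with {5}.
From 5 via epsilon: add 4.
From 4 via epsilon: add 6, 13.
From 6 via epsilon: add 14.
From 13 via epsilon: add 10, 11.
From 10 via epsilon: add 12.
No new states can be added; the closed set is {4, 5, 6, 10, 11, 12, 13, 14}.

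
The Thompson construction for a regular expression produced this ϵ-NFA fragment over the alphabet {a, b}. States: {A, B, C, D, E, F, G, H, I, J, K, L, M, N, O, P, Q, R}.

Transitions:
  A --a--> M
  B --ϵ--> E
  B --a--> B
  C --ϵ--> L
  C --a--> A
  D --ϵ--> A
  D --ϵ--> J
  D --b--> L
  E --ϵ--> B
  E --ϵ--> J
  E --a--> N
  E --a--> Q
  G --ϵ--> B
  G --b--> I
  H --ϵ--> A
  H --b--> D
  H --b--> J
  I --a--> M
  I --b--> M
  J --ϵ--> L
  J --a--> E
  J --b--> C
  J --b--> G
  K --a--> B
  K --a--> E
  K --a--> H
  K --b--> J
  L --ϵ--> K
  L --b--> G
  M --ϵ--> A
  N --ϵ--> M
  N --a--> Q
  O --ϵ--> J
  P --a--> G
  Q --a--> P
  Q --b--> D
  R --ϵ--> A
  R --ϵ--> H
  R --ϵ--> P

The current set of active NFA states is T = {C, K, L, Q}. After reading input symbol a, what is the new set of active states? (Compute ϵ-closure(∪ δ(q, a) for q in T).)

C on a → {A}.
K on a → {B, E, H}.
Q on a → {P}.
No a-transition from L.
Union after reading a: {A, B, E, H, P}.
Now take the ϵ-closure:
From E via ϵ: add J.
From J via ϵ: add L.
From L via ϵ: add K.
No new states can be added; the closed set is {A, B, E, H, J, K, L, P}.

{A, B, E, H, J, K, L, P}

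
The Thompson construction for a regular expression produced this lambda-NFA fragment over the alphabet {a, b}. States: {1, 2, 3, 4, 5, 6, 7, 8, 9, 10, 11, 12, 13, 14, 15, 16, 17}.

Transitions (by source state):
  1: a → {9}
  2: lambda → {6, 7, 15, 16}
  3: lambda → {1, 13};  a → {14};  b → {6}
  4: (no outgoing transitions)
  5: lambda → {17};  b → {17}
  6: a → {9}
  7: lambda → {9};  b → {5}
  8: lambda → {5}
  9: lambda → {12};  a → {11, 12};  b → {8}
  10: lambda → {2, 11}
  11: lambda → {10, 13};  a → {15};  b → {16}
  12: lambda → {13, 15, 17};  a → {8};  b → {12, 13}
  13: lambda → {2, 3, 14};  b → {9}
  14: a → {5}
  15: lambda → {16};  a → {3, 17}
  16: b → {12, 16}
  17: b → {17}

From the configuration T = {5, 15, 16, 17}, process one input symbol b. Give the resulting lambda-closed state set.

{1, 2, 3, 6, 7, 9, 12, 13, 14, 15, 16, 17}

5 on b → {17}.
16 on b → {12, 16}.
17 on b → {17}.
No b-transition from 15.
Union after reading b: {12, 16, 17}.
Now take the lambda-closure:
From 12 via lambda: add 13, 15.
From 13 via lambda: add 2, 3, 14.
From 2 via lambda: add 6, 7.
From 3 via lambda: add 1.
From 7 via lambda: add 9.
No new states can be added; the closed set is {1, 2, 3, 6, 7, 9, 12, 13, 14, 15, 16, 17}.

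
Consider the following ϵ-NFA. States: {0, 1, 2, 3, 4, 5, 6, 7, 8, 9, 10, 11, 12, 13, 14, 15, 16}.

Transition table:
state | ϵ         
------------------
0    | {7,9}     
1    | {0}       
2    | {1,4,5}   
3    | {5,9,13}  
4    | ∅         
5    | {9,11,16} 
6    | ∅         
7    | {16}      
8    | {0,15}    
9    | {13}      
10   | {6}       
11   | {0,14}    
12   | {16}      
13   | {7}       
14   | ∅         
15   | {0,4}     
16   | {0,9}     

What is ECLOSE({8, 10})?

Start with {8, 10}.
From 8 via ϵ: add 0, 15.
From 10 via ϵ: add 6.
From 0 via ϵ: add 7, 9.
From 15 via ϵ: add 4.
From 7 via ϵ: add 16.
From 9 via ϵ: add 13.
No new states can be added; the closed set is {0, 4, 6, 7, 8, 9, 10, 13, 15, 16}.

{0, 4, 6, 7, 8, 9, 10, 13, 15, 16}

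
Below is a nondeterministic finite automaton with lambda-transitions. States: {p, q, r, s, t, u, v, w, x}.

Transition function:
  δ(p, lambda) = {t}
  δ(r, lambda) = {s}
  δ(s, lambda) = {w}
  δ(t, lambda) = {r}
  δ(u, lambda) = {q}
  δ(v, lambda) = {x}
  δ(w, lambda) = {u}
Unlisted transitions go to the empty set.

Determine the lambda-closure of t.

{q, r, s, t, u, w}

Start with {t}.
From t via lambda: add r.
From r via lambda: add s.
From s via lambda: add w.
From w via lambda: add u.
From u via lambda: add q.
No new states can be added; the closed set is {q, r, s, t, u, w}.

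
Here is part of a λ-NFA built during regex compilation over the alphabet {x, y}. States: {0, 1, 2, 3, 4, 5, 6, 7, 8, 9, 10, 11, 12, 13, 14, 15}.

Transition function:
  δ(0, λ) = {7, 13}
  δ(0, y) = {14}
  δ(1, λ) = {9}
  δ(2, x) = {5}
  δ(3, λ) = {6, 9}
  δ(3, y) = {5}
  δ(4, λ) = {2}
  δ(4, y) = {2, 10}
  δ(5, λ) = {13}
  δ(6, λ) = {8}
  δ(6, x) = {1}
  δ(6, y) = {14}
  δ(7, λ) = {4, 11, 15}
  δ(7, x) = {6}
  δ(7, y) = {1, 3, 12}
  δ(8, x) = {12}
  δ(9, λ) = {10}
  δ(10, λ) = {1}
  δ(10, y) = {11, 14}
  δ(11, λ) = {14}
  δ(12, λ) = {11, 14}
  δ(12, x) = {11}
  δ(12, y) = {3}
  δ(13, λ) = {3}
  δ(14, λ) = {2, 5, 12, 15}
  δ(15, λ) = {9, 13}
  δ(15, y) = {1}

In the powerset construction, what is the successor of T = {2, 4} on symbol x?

2 on x → {5}.
No x-transition from 4.
Union after reading x: {5}.
Now take the λ-closure:
From 5 via λ: add 13.
From 13 via λ: add 3.
From 3 via λ: add 6, 9.
From 6 via λ: add 8.
From 9 via λ: add 10.
From 10 via λ: add 1.
No new states can be added; the closed set is {1, 3, 5, 6, 8, 9, 10, 13}.

{1, 3, 5, 6, 8, 9, 10, 13}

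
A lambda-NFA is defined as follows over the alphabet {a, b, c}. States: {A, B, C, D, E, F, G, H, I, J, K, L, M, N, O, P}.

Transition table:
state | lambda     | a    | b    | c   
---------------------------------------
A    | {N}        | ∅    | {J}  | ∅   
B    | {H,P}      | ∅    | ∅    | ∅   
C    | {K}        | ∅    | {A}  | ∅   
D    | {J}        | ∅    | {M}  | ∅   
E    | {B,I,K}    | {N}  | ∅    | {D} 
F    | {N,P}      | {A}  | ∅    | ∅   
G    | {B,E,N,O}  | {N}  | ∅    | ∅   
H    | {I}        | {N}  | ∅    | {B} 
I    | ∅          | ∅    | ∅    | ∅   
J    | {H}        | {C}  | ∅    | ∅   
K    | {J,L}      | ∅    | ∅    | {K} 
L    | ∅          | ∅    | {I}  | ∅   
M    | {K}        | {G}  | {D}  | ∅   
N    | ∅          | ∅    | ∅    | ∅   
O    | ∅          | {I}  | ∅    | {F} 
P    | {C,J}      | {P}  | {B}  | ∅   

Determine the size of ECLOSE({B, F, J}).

Start with {B, F, J}.
From B via lambda: add H, P.
From F via lambda: add N.
From H via lambda: add I.
From P via lambda: add C.
From C via lambda: add K.
From K via lambda: add L.
lambda-closure = {B, C, F, H, I, J, K, L, N, P}, which has 10 states.

10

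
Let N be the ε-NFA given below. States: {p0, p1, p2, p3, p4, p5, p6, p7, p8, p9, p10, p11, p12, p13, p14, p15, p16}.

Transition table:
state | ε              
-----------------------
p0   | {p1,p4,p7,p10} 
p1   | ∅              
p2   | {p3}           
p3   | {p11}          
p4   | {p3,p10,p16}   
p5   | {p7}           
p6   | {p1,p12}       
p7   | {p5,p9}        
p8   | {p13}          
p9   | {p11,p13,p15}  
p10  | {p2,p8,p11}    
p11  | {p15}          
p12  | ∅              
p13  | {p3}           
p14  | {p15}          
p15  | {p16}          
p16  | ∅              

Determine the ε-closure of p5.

Start with {p5}.
From p5 via ε: add p7.
From p7 via ε: add p9.
From p9 via ε: add p11, p13, p15.
From p13 via ε: add p3.
From p15 via ε: add p16.
No new states can be added; the closed set is {p3, p5, p7, p9, p11, p13, p15, p16}.

{p3, p5, p7, p9, p11, p13, p15, p16}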